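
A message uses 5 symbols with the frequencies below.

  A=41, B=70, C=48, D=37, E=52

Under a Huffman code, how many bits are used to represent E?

2

Repeatedly merge the two smallest:
D(37) + A(41) → 78
C(48) + E(52) → 100
B(70) + 78 → 148
100 + 148 → 248
E sits 2 levels below the root, so its codeword is 2 bits.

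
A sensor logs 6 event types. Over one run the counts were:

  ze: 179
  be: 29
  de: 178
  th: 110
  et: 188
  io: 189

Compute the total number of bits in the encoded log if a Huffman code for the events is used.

Merge the two smallest weights repeatedly:
combine be(29), th(110) → 139
combine 139, de(178) → 317
combine ze(179), et(188) → 367
combine io(189), 317 → 506
combine 367, 506 → 873
Total encoded bits = sum of merged weights = 139 + 317 + 367 + 506 + 873 = 2202.

2202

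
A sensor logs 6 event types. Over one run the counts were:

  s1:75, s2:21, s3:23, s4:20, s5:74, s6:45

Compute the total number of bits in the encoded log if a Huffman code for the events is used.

Merge the two smallest weights repeatedly:
merge s4(20) and s2(21): 41
merge s3(23) and 41: 64
merge s6(45) and 64: 109
merge s5(74) and s1(75): 149
merge 109 and 149: 258
The encoded length is the sum of every internal node's weight: 41 + 64 + 109 + 149 + 258 = 621 bits.

621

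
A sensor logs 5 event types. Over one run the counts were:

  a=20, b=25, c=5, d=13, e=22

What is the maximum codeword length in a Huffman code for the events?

Merge the two lowest-weight nodes at each step:
merge c(5) and d(13): 18
merge 18 and a(20): 38
merge e(22) and b(25): 47
merge 38 and 47: 85
Maximum depth reached is 3.

3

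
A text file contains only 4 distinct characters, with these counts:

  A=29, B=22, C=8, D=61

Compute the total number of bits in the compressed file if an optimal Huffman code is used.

209

Build the Huffman tree bottom-up:
merge C(8) and B(22): 30
merge A(29) and 30: 59
merge 59 and D(61): 120
Total encoded bits = sum of merged weights = 30 + 59 + 120 = 209.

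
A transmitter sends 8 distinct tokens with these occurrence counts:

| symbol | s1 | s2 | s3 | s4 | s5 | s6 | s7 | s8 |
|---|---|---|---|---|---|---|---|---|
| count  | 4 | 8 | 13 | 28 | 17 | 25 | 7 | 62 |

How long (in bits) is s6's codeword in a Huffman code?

3

Huffman merges, smallest pair first:
combine s1(4), s7(7) → 11
combine s2(8), 11 → 19
combine s3(13), s5(17) → 30
combine 19, s6(25) → 44
combine s4(28), 30 → 58
combine 44, 58 → 102
combine s8(62), 102 → 164
The subtree containing s6 is merged 3 times, so code length = 3.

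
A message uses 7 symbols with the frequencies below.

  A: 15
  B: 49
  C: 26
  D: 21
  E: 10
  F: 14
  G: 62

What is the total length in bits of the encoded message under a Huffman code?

Merge the two smallest weights repeatedly:
E(10) + F(14) → 24
A(15) + D(21) → 36
24 + C(26) → 50
36 + B(49) → 85
50 + G(62) → 112
85 + 112 → 197
Each symbol's bit-cost is frequency × depth; summing gives 504 bits (equivalently 24 + 36 + 50 + 85 + 112 + 197).

504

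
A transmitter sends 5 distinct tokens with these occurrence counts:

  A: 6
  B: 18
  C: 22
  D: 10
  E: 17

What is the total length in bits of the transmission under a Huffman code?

162

Merge the two smallest weights repeatedly:
merge A(6) and D(10): 16
merge 16 and E(17): 33
merge B(18) and C(22): 40
merge 33 and 40: 73
The encoded length is the sum of every internal node's weight: 16 + 33 + 40 + 73 = 162 bits.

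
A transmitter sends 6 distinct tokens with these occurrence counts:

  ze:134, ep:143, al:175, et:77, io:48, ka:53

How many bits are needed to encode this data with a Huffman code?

1539

Build the Huffman tree bottom-up:
combine io(48), ka(53) → 101
combine et(77), 101 → 178
combine ze(134), ep(143) → 277
combine al(175), 178 → 353
combine 277, 353 → 630
Each symbol's bit-cost is frequency × depth; summing gives 1539 bits (equivalently 101 + 178 + 277 + 353 + 630).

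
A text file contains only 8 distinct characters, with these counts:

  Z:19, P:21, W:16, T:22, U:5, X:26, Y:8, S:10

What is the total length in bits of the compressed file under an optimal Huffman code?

Merge the two smallest weights repeatedly:
merge U(5) and Y(8): 13
merge S(10) and 13: 23
merge W(16) and Z(19): 35
merge P(21) and T(22): 43
merge 23 and X(26): 49
merge 35 and 43: 78
merge 49 and 78: 127
The encoded length is the sum of every internal node's weight: 13 + 23 + 35 + 43 + 49 + 78 + 127 = 368 bits.

368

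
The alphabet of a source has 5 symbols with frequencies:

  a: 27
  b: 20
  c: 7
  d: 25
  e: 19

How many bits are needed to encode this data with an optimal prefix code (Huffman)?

222

Greedily combine the two least-frequent nodes:
merge c(7) and e(19): 26
merge b(20) and d(25): 45
merge 26 and a(27): 53
merge 45 and 53: 98
Each symbol's bit-cost is frequency × depth; summing gives 222 bits (equivalently 26 + 45 + 53 + 98).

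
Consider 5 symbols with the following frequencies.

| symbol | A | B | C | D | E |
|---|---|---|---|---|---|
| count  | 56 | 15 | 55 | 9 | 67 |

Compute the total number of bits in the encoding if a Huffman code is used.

428

Merge the two smallest weights repeatedly:
combine D(9), B(15) → 24
combine 24, C(55) → 79
combine A(56), E(67) → 123
combine 79, 123 → 202
The encoded length is the sum of every internal node's weight: 24 + 79 + 123 + 202 = 428 bits.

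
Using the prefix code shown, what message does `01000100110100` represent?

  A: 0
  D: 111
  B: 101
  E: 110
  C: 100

Read left to right; each codeword is recognised as soon as it completes (prefix code):
  0→A | 100→C | 0→A | 100→C | 110→E | 100→C
Decoded message: ACACEC

ACACEC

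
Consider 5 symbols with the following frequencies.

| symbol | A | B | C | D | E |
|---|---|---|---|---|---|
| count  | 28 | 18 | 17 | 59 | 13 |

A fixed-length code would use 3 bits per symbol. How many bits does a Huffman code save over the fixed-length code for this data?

Fixed-length: 3 bits × 135 symbols = 405 bits.
Huffman merges:
combine E(13), C(17) → 30
combine B(18), A(28) → 46
combine 30, 46 → 76
combine D(59), 76 → 135
Huffman total = 30 + 46 + 76 + 135 = 287 bits.
Saving = 405 − 287 = 118 bits.

118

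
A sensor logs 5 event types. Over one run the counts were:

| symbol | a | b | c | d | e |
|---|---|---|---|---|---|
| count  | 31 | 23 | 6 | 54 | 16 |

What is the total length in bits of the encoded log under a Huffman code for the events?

273

Build the Huffman tree bottom-up:
combine c(6), e(16) → 22
combine 22, b(23) → 45
combine a(31), 45 → 76
combine d(54), 76 → 130
Each symbol's bit-cost is frequency × depth; summing gives 273 bits (equivalently 22 + 45 + 76 + 130).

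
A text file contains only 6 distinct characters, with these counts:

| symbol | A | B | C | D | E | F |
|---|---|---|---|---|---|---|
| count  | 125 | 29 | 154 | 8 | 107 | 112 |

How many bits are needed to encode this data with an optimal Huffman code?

Merge the two smallest weights repeatedly:
D(8) + B(29) → 37
37 + E(107) → 144
F(112) + A(125) → 237
144 + C(154) → 298
237 + 298 → 535
The encoded length is the sum of every internal node's weight: 37 + 144 + 237 + 298 + 535 = 1251 bits.

1251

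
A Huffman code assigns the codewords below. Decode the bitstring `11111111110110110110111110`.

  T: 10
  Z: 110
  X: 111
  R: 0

Read left to right; each codeword is recognised as soon as it completes (prefix code):
  111→X | 111→X | 111→X | 10→T | 110→Z | 110→Z | 110→Z | 111→X | 110→Z
Decoded message: XXXTZZZXZ

XXXTZZZXZ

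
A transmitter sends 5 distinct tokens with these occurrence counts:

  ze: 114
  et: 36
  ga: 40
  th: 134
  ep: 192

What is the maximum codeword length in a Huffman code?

4

Merge the two lowest-weight nodes at each step:
combine et(36), ga(40) → 76
combine 76, ze(114) → 190
combine th(134), 190 → 324
combine ep(192), 324 → 516
Maximum depth reached is 4.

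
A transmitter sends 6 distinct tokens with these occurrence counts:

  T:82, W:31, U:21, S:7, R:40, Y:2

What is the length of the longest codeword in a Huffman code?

5

Merge the two lowest-weight nodes at each step:
Y(2) + S(7) → 9
9 + U(21) → 30
30 + W(31) → 61
R(40) + 61 → 101
T(82) + 101 → 183
The first pair merged (Y, S) ends up deepest, at depth 5.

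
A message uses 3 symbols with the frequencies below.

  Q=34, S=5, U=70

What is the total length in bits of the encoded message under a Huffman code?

Merge the two smallest weights repeatedly:
combine S(5), Q(34) → 39
combine 39, U(70) → 109
Total encoded bits = sum of merged weights = 39 + 109 = 148.

148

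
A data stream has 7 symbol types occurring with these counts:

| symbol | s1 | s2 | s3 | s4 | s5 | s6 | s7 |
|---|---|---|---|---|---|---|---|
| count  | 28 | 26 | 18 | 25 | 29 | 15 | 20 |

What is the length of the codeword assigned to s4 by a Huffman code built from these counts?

3

Build the tree from the bottom:
combine s6(15), s3(18) → 33
combine s7(20), s4(25) → 45
combine s2(26), s1(28) → 54
combine s5(29), 33 → 62
combine 45, 54 → 99
combine 62, 99 → 161
s4's leaf is at depth 3, giving a 3-bit codeword.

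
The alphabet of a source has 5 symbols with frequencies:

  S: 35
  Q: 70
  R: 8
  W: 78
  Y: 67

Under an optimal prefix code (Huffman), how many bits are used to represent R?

3

Build the tree from the bottom:
merge R(8) and S(35): 43
merge 43 and Y(67): 110
merge Q(70) and W(78): 148
merge 110 and 148: 258
R sits 3 levels below the root, so its codeword is 3 bits.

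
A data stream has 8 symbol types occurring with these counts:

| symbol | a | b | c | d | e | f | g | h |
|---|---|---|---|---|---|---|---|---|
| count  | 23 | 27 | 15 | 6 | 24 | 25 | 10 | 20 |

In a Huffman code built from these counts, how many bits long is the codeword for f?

3

Build the tree from the bottom:
combine d(6), g(10) → 16
combine c(15), 16 → 31
combine h(20), a(23) → 43
combine e(24), f(25) → 49
combine b(27), 31 → 58
combine 43, 49 → 92
combine 58, 92 → 150
f sits 3 levels below the root, so its codeword is 3 bits.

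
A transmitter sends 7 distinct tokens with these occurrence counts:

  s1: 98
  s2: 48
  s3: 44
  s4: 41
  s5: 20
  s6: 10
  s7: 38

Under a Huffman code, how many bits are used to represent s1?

Build the tree from the bottom:
combine s6(10), s5(20) → 30
combine 30, s7(38) → 68
combine s4(41), s3(44) → 85
combine s2(48), 68 → 116
combine 85, s1(98) → 183
combine 116, 183 → 299
s1 sits 2 levels below the root, so its codeword is 2 bits.

2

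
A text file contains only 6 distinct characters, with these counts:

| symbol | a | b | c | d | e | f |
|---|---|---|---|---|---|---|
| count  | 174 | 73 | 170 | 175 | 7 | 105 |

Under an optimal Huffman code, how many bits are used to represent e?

Huffman merges, smallest pair first:
combine e(7), b(73) → 80
combine 80, f(105) → 185
combine c(170), a(174) → 344
combine d(175), 185 → 360
combine 344, 360 → 704
e's leaf is at depth 4, giving a 4-bit codeword.

4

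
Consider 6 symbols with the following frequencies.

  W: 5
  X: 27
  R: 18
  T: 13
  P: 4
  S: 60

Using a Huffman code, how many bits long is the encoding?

Merge the two smallest weights repeatedly:
combine P(4), W(5) → 9
combine 9, T(13) → 22
combine R(18), 22 → 40
combine X(27), 40 → 67
combine S(60), 67 → 127
Each symbol's bit-cost is frequency × depth; summing gives 265 bits (equivalently 9 + 22 + 40 + 67 + 127).

265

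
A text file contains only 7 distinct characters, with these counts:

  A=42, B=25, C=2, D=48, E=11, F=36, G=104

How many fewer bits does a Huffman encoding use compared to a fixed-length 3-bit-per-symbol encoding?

Fixed-length: 3 bits × 268 symbols = 804 bits.
Huffman merges:
merge C(2) and E(11): 13
merge 13 and B(25): 38
merge F(36) and 38: 74
merge A(42) and D(48): 90
merge 74 and 90: 164
merge G(104) and 164: 268
Huffman total = 13 + 38 + 74 + 90 + 164 + 268 = 647 bits.
Saving = 804 − 647 = 157 bits.

157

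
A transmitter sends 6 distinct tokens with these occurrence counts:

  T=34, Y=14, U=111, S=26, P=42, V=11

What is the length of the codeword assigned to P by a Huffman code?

Huffman merges, smallest pair first:
V(11) + Y(14) → 25
25 + S(26) → 51
T(34) + P(42) → 76
51 + 76 → 127
U(111) + 127 → 238
P's leaf is at depth 3, giving a 3-bit codeword.

3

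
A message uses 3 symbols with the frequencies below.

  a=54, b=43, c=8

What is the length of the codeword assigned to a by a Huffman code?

Huffman merges, smallest pair first:
c(8) + b(43) → 51
51 + a(54) → 105
a sits one level below the root: a 1-bit codeword.

1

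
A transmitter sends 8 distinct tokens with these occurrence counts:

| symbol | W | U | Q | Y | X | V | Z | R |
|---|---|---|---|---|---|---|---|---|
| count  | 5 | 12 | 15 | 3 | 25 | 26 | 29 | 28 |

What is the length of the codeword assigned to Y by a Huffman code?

Build the tree from the bottom:
combine Y(3), W(5) → 8
combine 8, U(12) → 20
combine Q(15), 20 → 35
combine X(25), V(26) → 51
combine R(28), Z(29) → 57
combine 35, 51 → 86
combine 57, 86 → 143
Y's leaf is at depth 5, giving a 5-bit codeword.

5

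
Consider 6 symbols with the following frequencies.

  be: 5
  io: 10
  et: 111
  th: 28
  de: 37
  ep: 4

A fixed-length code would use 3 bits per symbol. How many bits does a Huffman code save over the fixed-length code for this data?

Fixed-length: 3 bits × 195 symbols = 585 bits.
Huffman merges:
combine ep(4), be(5) → 9
combine 9, io(10) → 19
combine 19, th(28) → 47
combine de(37), 47 → 84
combine 84, et(111) → 195
Huffman total = 9 + 19 + 47 + 84 + 195 = 354 bits.
Saving = 585 − 354 = 231 bits.

231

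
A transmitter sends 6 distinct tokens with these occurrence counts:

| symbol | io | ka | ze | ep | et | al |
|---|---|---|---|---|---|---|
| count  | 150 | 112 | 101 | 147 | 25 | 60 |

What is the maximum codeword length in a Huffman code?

4

Merge the two lowest-weight nodes at each step:
et(25) + al(60) → 85
85 + ze(101) → 186
ka(112) + ep(147) → 259
io(150) + 186 → 336
259 + 336 → 595
The rarest symbols sit at the bottom; the longest codeword is 4 bits.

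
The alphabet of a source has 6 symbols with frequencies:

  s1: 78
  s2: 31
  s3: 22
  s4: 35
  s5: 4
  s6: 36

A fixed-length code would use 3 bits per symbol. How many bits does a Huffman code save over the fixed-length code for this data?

Fixed-length: 3 bits × 206 symbols = 618 bits.
Huffman merges:
s5(4) + s3(22) → 26
26 + s2(31) → 57
s4(35) + s6(36) → 71
57 + 71 → 128
s1(78) + 128 → 206
Huffman total = 26 + 57 + 71 + 128 + 206 = 488 bits.
Saving = 618 − 488 = 130 bits.

130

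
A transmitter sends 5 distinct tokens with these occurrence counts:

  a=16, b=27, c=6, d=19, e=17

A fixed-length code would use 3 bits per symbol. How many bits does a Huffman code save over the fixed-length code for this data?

63

Fixed-length: 3 bits × 85 symbols = 255 bits.
Huffman merges:
c(6) + a(16) → 22
e(17) + d(19) → 36
22 + b(27) → 49
36 + 49 → 85
Huffman total = 22 + 36 + 49 + 85 = 192 bits.
Saving = 255 − 192 = 63 bits.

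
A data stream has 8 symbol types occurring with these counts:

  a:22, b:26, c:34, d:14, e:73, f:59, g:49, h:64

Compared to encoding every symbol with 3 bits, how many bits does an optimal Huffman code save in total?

Fixed-length: 3 bits × 341 symbols = 1023 bits.
Huffman merges:
d(14) + a(22) → 36
b(26) + c(34) → 60
36 + g(49) → 85
f(59) + 60 → 119
h(64) + e(73) → 137
85 + 119 → 204
137 + 204 → 341
Huffman total = 36 + 60 + 85 + 119 + 137 + 204 + 341 = 982 bits.
Saving = 1023 − 982 = 41 bits.

41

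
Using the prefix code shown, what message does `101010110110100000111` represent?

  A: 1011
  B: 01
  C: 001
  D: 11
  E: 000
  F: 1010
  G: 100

Read left to right; each codeword is recognised as soon as it completes (prefix code):
  1010→F | 1011→A | 01→B | 1010→F | 000→E | 01→B | 11→D
Decoded message: FABFEBD

FABFEBD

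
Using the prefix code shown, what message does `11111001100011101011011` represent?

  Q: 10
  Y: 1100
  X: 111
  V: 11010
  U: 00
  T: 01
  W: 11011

XYYTVW

Read left to right; each codeword is recognised as soon as it completes (prefix code):
  111→X | 1100→Y | 1100→Y | 01→T | 11010→V | 11011→W
Decoded message: XYYTVW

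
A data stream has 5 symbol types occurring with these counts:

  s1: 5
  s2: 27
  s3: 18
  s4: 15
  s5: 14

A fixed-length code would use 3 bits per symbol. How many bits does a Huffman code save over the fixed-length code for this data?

60

Fixed-length: 3 bits × 79 symbols = 237 bits.
Huffman merges:
combine s1(5), s5(14) → 19
combine s4(15), s3(18) → 33
combine 19, s2(27) → 46
combine 33, 46 → 79
Huffman total = 19 + 33 + 46 + 79 = 177 bits.
Saving = 237 − 177 = 60 bits.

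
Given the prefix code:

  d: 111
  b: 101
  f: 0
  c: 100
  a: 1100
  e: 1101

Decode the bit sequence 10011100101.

Read left to right; each codeword is recognised as soon as it completes (prefix code):
  100→c | 111→d | 0→f | 0→f | 101→b
Decoded message: cdffb

cdffb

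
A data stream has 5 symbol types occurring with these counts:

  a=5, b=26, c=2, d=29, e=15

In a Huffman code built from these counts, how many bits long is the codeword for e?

3

Huffman merges, smallest pair first:
combine c(2), a(5) → 7
combine 7, e(15) → 22
combine 22, b(26) → 48
combine d(29), 48 → 77
e sits 3 levels below the root, so its codeword is 3 bits.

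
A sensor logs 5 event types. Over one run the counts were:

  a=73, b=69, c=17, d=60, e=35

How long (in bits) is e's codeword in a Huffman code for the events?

3

Build the tree from the bottom:
merge c(17) and e(35): 52
merge 52 and d(60): 112
merge b(69) and a(73): 142
merge 112 and 142: 254
e sits 3 levels below the root, so its codeword is 3 bits.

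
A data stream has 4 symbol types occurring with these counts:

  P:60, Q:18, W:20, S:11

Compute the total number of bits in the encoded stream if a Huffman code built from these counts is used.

187

Build the Huffman tree bottom-up:
merge S(11) and Q(18): 29
merge W(20) and 29: 49
merge 49 and P(60): 109
Total encoded bits = sum of merged weights = 29 + 49 + 109 = 187.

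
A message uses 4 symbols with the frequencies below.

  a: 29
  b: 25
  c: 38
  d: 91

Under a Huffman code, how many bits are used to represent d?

Build the tree from the bottom:
b(25) + a(29) → 54
c(38) + 54 → 92
d(91) + 92 → 183
d sits one level below the root: a 1-bit codeword.

1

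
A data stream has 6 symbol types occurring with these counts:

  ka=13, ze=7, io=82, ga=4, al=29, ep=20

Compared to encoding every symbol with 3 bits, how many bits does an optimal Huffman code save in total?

158

Fixed-length: 3 bits × 155 symbols = 465 bits.
Huffman merges:
ga(4) + ze(7) → 11
11 + ka(13) → 24
ep(20) + 24 → 44
al(29) + 44 → 73
73 + io(82) → 155
Huffman total = 11 + 24 + 44 + 73 + 155 = 307 bits.
Saving = 465 − 307 = 158 bits.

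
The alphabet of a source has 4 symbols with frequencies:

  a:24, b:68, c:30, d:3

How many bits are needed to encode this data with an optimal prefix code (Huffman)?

209

Greedily combine the two least-frequent nodes:
merge d(3) and a(24): 27
merge 27 and c(30): 57
merge 57 and b(68): 125
The encoded length is the sum of every internal node's weight: 27 + 57 + 125 = 209 bits.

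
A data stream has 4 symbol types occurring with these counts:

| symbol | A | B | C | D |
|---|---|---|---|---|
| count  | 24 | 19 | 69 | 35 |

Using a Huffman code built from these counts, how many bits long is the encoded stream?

Greedily combine the two least-frequent nodes:
merge B(19) and A(24): 43
merge D(35) and 43: 78
merge C(69) and 78: 147
Each symbol's bit-cost is frequency × depth; summing gives 268 bits (equivalently 43 + 78 + 147).

268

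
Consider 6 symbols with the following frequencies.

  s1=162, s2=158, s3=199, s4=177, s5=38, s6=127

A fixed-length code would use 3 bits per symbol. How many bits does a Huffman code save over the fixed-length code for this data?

376

Fixed-length: 3 bits × 861 symbols = 2583 bits.
Huffman merges:
merge s5(38) and s6(127): 165
merge s2(158) and s1(162): 320
merge 165 and s4(177): 342
merge s3(199) and 320: 519
merge 342 and 519: 861
Huffman total = 165 + 320 + 342 + 519 + 861 = 2207 bits.
Saving = 2583 − 2207 = 376 bits.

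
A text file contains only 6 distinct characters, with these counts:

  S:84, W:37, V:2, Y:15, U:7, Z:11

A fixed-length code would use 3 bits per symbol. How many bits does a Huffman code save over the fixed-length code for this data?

176

Fixed-length: 3 bits × 156 symbols = 468 bits.
Huffman merges:
V(2) + U(7) → 9
9 + Z(11) → 20
Y(15) + 20 → 35
35 + W(37) → 72
72 + S(84) → 156
Huffman total = 9 + 20 + 35 + 72 + 156 = 292 bits.
Saving = 468 − 292 = 176 bits.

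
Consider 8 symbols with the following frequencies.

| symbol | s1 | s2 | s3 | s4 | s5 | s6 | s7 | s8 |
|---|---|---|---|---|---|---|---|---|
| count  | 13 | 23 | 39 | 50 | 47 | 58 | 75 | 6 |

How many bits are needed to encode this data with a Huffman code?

861

Build the Huffman tree bottom-up:
combine s8(6), s1(13) → 19
combine 19, s2(23) → 42
combine s3(39), 42 → 81
combine s5(47), s4(50) → 97
combine s6(58), s7(75) → 133
combine 81, 97 → 178
combine 133, 178 → 311
Total encoded bits = sum of merged weights = 19 + 42 + 81 + 97 + 133 + 178 + 311 = 861.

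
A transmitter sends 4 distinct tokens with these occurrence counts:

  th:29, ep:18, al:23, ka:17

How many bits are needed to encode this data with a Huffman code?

Merge the two smallest weights repeatedly:
ka(17) + ep(18) → 35
al(23) + th(29) → 52
35 + 52 → 87
Total encoded bits = sum of merged weights = 35 + 52 + 87 = 174.

174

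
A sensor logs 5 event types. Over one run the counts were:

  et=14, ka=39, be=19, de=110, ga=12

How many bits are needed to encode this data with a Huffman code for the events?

349

Build the Huffman tree bottom-up:
combine ga(12), et(14) → 26
combine be(19), 26 → 45
combine ka(39), 45 → 84
combine 84, de(110) → 194
Each symbol's bit-cost is frequency × depth; summing gives 349 bits (equivalently 26 + 45 + 84 + 194).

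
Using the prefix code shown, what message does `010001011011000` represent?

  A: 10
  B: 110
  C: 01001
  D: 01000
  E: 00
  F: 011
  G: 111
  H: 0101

Read left to right; each codeword is recognised as soon as it completes (prefix code):
  01000→D | 10→A | 110→B | 110→B | 00→E
Decoded message: DABBE

DABBE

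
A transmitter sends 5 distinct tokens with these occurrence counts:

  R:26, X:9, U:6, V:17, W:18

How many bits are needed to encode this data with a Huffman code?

Build the Huffman tree bottom-up:
combine U(6), X(9) → 15
combine 15, V(17) → 32
combine W(18), R(26) → 44
combine 32, 44 → 76
Total encoded bits = sum of merged weights = 15 + 32 + 44 + 76 = 167.

167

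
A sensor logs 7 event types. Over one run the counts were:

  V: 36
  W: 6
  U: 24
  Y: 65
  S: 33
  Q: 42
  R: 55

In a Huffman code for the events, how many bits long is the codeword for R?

Repeatedly merge the two smallest:
merge W(6) and U(24): 30
merge 30 and S(33): 63
merge V(36) and Q(42): 78
merge R(55) and 63: 118
merge Y(65) and 78: 143
merge 118 and 143: 261
The subtree containing R is merged 2 times, so code length = 2.

2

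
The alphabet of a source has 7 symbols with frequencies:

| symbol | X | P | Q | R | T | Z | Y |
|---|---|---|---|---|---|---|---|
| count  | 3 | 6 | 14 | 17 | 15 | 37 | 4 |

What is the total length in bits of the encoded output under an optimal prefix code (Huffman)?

Greedily combine the two least-frequent nodes:
combine X(3), Y(4) → 7
combine P(6), 7 → 13
combine 13, Q(14) → 27
combine T(15), R(17) → 32
combine 27, 32 → 59
combine Z(37), 59 → 96
The encoded length is the sum of every internal node's weight: 7 + 13 + 27 + 32 + 59 + 96 = 234 bits.

234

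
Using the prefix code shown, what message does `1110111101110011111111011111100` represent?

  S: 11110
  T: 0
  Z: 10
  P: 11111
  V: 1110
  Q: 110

VSVTPVPZT

Read left to right; each codeword is recognised as soon as it completes (prefix code):
  1110→V | 11110→S | 1110→V | 0→T | 11111→P | 1110→V | 11111→P | 10→Z | 0→T
Decoded message: VSVTPVPZT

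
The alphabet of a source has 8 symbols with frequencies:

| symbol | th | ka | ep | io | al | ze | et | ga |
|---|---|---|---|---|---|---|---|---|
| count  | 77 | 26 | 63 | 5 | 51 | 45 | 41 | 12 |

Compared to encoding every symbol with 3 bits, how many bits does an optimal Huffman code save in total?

80

Fixed-length: 3 bits × 320 symbols = 960 bits.
Huffman merges:
io(5) + ga(12) → 17
17 + ka(26) → 43
et(41) + 43 → 84
ze(45) + al(51) → 96
ep(63) + th(77) → 140
84 + 96 → 180
140 + 180 → 320
Huffman total = 17 + 43 + 84 + 96 + 140 + 180 + 320 = 880 bits.
Saving = 960 − 880 = 80 bits.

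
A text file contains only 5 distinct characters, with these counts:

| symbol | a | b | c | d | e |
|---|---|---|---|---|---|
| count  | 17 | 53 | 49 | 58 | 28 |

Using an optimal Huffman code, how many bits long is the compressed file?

455

Build the Huffman tree bottom-up:
combine a(17), e(28) → 45
combine 45, c(49) → 94
combine b(53), d(58) → 111
combine 94, 111 → 205
The encoded length is the sum of every internal node's weight: 45 + 94 + 111 + 205 = 455 bits.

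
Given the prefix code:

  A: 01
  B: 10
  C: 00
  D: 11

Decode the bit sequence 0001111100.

CADDC

Read left to right; each codeword is recognised as soon as it completes (prefix code):
  00→C | 01→A | 11→D | 11→D | 00→C
Decoded message: CADDC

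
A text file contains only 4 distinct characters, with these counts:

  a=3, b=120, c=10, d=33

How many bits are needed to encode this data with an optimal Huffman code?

Build the Huffman tree bottom-up:
merge a(3) and c(10): 13
merge 13 and d(33): 46
merge 46 and b(120): 166
Total encoded bits = sum of merged weights = 13 + 46 + 166 = 225.

225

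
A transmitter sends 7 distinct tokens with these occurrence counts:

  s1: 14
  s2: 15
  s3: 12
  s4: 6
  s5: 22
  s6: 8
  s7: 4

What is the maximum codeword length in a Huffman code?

Merge the two lowest-weight nodes at each step:
s7(4) + s4(6) → 10
s6(8) + 10 → 18
s3(12) + s1(14) → 26
s2(15) + 18 → 33
s5(22) + 26 → 48
33 + 48 → 81
The first pair merged (s7, s4) ends up deepest, at depth 4.

4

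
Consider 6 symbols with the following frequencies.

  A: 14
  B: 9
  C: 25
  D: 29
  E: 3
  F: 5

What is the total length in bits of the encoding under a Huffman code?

Merge the two smallest weights repeatedly:
E(3) + F(5) → 8
8 + B(9) → 17
A(14) + 17 → 31
C(25) + D(29) → 54
31 + 54 → 85
Each symbol's bit-cost is frequency × depth; summing gives 195 bits (equivalently 8 + 17 + 31 + 54 + 85).

195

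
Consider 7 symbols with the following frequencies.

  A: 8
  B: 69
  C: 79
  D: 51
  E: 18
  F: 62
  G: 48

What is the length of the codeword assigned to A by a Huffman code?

4

Repeatedly merge the two smallest:
A(8) + E(18) → 26
26 + G(48) → 74
D(51) + F(62) → 113
B(69) + 74 → 143
C(79) + 113 → 192
143 + 192 → 335
A's leaf is at depth 4, giving a 4-bit codeword.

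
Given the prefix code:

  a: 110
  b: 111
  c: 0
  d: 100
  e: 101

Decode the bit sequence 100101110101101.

deaee

Read left to right; each codeword is recognised as soon as it completes (prefix code):
  100→d | 101→e | 110→a | 101→e | 101→e
Decoded message: deaee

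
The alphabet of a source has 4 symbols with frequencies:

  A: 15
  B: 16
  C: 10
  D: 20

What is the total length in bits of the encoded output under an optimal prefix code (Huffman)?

122

Build the Huffman tree bottom-up:
combine C(10), A(15) → 25
combine B(16), D(20) → 36
combine 25, 36 → 61
Total encoded bits = sum of merged weights = 25 + 36 + 61 = 122.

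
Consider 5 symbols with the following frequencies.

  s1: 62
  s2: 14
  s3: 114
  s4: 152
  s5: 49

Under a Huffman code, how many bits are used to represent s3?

Build the tree from the bottom:
combine s2(14), s5(49) → 63
combine s1(62), 63 → 125
combine s3(114), 125 → 239
combine s4(152), 239 → 391
s3's leaf is at depth 2, giving a 2-bit codeword.

2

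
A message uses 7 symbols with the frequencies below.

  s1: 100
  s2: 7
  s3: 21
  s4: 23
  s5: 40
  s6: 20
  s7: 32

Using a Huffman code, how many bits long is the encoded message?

Greedily combine the two least-frequent nodes:
combine s2(7), s6(20) → 27
combine s3(21), s4(23) → 44
combine 27, s7(32) → 59
combine s5(40), 44 → 84
combine 59, 84 → 143
combine s1(100), 143 → 243
Total encoded bits = sum of merged weights = 27 + 44 + 59 + 84 + 143 + 243 = 600.

600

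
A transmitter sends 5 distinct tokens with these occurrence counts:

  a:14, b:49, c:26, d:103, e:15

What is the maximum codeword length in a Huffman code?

4

Merge the two lowest-weight nodes at each step:
a(14) + e(15) → 29
c(26) + 29 → 55
b(49) + 55 → 104
d(103) + 104 → 207
The rarest symbols sit at the bottom; the longest codeword is 4 bits.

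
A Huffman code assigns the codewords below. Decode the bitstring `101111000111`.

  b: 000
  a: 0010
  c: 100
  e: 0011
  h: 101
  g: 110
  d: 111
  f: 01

hdbd

Read left to right; each codeword is recognised as soon as it completes (prefix code):
  101→h | 111→d | 000→b | 111→d
Decoded message: hdbd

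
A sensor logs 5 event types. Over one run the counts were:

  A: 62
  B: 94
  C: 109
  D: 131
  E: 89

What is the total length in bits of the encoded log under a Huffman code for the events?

Build the Huffman tree bottom-up:
merge A(62) and E(89): 151
merge B(94) and C(109): 203
merge D(131) and 151: 282
merge 203 and 282: 485
Each symbol's bit-cost is frequency × depth; summing gives 1121 bits (equivalently 151 + 203 + 282 + 485).

1121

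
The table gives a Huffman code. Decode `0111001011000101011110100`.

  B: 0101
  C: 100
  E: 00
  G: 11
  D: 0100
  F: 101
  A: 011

ACFCBAGD

Read left to right; each codeword is recognised as soon as it completes (prefix code):
  011→A | 100→C | 101→F | 100→C | 0101→B | 011→A | 11→G | 0100→D
Decoded message: ACFCBAGD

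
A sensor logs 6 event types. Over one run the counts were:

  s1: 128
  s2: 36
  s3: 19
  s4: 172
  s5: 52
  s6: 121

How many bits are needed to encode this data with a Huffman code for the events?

1218

Build the Huffman tree bottom-up:
combine s3(19), s2(36) → 55
combine s5(52), 55 → 107
combine 107, s6(121) → 228
combine s1(128), s4(172) → 300
combine 228, 300 → 528
The encoded length is the sum of every internal node's weight: 55 + 107 + 228 + 300 + 528 = 1218 bits.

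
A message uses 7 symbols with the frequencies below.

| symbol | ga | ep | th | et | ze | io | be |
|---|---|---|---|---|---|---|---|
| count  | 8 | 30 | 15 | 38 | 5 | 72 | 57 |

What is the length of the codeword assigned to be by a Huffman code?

Huffman merges, smallest pair first:
merge ze(5) and ga(8): 13
merge 13 and th(15): 28
merge 28 and ep(30): 58
merge et(38) and be(57): 95
merge 58 and io(72): 130
merge 95 and 130: 225
The subtree containing be is merged 2 times, so code length = 2.

2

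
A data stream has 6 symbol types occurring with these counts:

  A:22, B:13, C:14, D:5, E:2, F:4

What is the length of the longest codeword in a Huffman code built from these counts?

Merge the two lowest-weight nodes at each step:
combine E(2), F(4) → 6
combine D(5), 6 → 11
combine 11, B(13) → 24
combine C(14), A(22) → 36
combine 24, 36 → 60
Maximum depth reached is 4.

4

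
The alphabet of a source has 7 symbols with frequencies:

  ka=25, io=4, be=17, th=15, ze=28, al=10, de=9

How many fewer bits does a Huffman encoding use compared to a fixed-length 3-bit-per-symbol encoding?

40

Fixed-length: 3 bits × 108 symbols = 324 bits.
Huffman merges:
merge io(4) and de(9): 13
merge al(10) and 13: 23
merge th(15) and be(17): 32
merge 23 and ka(25): 48
merge ze(28) and 32: 60
merge 48 and 60: 108
Huffman total = 13 + 23 + 32 + 48 + 60 + 108 = 284 bits.
Saving = 324 − 284 = 40 bits.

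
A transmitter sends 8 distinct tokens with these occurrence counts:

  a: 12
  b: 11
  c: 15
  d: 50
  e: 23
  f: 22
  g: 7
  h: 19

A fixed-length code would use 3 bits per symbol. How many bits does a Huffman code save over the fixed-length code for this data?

32

Fixed-length: 3 bits × 159 symbols = 477 bits.
Huffman merges:
combine g(7), b(11) → 18
combine a(12), c(15) → 27
combine 18, h(19) → 37
combine f(22), e(23) → 45
combine 27, 37 → 64
combine 45, d(50) → 95
combine 64, 95 → 159
Huffman total = 18 + 27 + 37 + 45 + 64 + 95 + 159 = 445 bits.
Saving = 477 − 445 = 32 bits.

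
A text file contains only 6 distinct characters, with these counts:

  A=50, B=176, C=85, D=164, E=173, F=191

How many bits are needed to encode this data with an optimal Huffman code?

2112

Merge the two smallest weights repeatedly:
merge A(50) and C(85): 135
merge 135 and D(164): 299
merge E(173) and B(176): 349
merge F(191) and 299: 490
merge 349 and 490: 839
Total encoded bits = sum of merged weights = 135 + 299 + 349 + 490 + 839 = 2112.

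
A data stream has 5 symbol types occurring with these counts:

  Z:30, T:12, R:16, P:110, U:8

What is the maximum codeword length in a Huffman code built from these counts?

Merge the two lowest-weight nodes at each step:
combine U(8), T(12) → 20
combine R(16), 20 → 36
combine Z(30), 36 → 66
combine 66, P(110) → 176
The rarest symbols sit at the bottom; the longest codeword is 4 bits.

4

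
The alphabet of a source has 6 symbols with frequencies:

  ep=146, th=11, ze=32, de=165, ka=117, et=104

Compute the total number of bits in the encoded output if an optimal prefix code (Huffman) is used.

Greedily combine the two least-frequent nodes:
th(11) + ze(32) → 43
43 + et(104) → 147
ka(117) + ep(146) → 263
147 + de(165) → 312
263 + 312 → 575
Total encoded bits = sum of merged weights = 43 + 147 + 263 + 312 + 575 = 1340.

1340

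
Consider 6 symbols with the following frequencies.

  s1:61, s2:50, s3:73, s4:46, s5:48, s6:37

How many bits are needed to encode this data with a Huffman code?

Build the Huffman tree bottom-up:
merge s6(37) and s4(46): 83
merge s5(48) and s2(50): 98
merge s1(61) and s3(73): 134
merge 83 and 98: 181
merge 134 and 181: 315
The encoded length is the sum of every internal node's weight: 83 + 98 + 134 + 181 + 315 = 811 bits.

811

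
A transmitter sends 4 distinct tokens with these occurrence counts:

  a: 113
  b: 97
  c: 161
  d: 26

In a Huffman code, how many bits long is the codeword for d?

Huffman merges, smallest pair first:
d(26) + b(97) → 123
a(113) + 123 → 236
c(161) + 236 → 397
The subtree containing d is merged 3 times, so code length = 3.

3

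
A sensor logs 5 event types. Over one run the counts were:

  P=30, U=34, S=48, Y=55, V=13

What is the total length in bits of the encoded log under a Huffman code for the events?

403

Greedily combine the two least-frequent nodes:
merge V(13) and P(30): 43
merge U(34) and 43: 77
merge S(48) and Y(55): 103
merge 77 and 103: 180
The encoded length is the sum of every internal node's weight: 43 + 77 + 103 + 180 = 403 bits.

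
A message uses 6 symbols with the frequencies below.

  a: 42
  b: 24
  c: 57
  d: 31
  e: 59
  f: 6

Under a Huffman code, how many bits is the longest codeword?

4

Merge the two lowest-weight nodes at each step:
combine f(6), b(24) → 30
combine 30, d(31) → 61
combine a(42), c(57) → 99
combine e(59), 61 → 120
combine 99, 120 → 219
Maximum depth reached is 4.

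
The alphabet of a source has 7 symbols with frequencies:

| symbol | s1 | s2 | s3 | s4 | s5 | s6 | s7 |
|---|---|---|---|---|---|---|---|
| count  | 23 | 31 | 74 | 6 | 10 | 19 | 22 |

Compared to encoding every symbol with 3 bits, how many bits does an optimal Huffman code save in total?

Fixed-length: 3 bits × 185 symbols = 555 bits.
Huffman merges:
s4(6) + s5(10) → 16
16 + s6(19) → 35
s7(22) + s1(23) → 45
s2(31) + 35 → 66
45 + 66 → 111
s3(74) + 111 → 185
Huffman total = 16 + 35 + 45 + 66 + 111 + 185 = 458 bits.
Saving = 555 − 458 = 97 bits.

97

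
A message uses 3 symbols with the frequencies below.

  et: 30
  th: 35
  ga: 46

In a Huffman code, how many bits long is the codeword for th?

2

Build the tree from the bottom:
et(30) + th(35) → 65
ga(46) + 65 → 111
th's leaf is at depth 2, giving a 2-bit codeword.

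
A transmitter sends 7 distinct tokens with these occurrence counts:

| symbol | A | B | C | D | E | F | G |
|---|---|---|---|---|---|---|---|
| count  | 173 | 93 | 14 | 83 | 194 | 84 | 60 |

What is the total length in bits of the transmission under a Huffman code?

Build the Huffman tree bottom-up:
combine C(14), G(60) → 74
combine 74, D(83) → 157
combine F(84), B(93) → 177
combine 157, A(173) → 330
combine 177, E(194) → 371
combine 330, 371 → 701
Each symbol's bit-cost is frequency × depth; summing gives 1810 bits (equivalently 74 + 157 + 177 + 330 + 371 + 701).

1810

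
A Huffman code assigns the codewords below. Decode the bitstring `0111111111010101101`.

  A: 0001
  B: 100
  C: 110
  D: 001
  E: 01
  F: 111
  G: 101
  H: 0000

Read left to right; each codeword is recognised as soon as it completes (prefix code):
  01→E | 111→F | 111→F | 110→C | 101→G | 01→E | 101→G
Decoded message: EFFCGEG

EFFCGEG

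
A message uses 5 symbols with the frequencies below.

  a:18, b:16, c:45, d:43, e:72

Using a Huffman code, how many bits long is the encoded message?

422

Build the Huffman tree bottom-up:
merge b(16) and a(18): 34
merge 34 and d(43): 77
merge c(45) and e(72): 117
merge 77 and 117: 194
Each symbol's bit-cost is frequency × depth; summing gives 422 bits (equivalently 34 + 77 + 117 + 194).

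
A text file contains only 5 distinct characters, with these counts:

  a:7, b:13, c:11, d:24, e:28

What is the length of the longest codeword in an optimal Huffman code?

Merge the two lowest-weight nodes at each step:
combine a(7), c(11) → 18
combine b(13), 18 → 31
combine d(24), e(28) → 52
combine 31, 52 → 83
The rarest symbols sit at the bottom; the longest codeword is 3 bits.

3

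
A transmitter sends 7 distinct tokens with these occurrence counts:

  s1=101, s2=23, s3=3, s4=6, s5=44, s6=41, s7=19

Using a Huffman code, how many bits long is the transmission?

Build the Huffman tree bottom-up:
merge s3(3) and s4(6): 9
merge 9 and s7(19): 28
merge s2(23) and 28: 51
merge s6(41) and s5(44): 85
merge 51 and 85: 136
merge s1(101) and 136: 237
Each symbol's bit-cost is frequency × depth; summing gives 546 bits (equivalently 9 + 28 + 51 + 85 + 136 + 237).

546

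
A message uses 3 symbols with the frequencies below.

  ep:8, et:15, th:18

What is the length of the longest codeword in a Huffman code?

2

Merge the two lowest-weight nodes at each step:
merge ep(8) and et(15): 23
merge th(18) and 23: 41
The rarest symbols sit at the bottom; the longest codeword is 2 bits.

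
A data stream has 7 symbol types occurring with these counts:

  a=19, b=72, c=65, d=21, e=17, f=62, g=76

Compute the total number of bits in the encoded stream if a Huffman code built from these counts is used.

Build the Huffman tree bottom-up:
combine e(17), a(19) → 36
combine d(21), 36 → 57
combine 57, f(62) → 119
combine c(65), b(72) → 137
combine g(76), 119 → 195
combine 137, 195 → 332
Total encoded bits = sum of merged weights = 36 + 57 + 119 + 137 + 195 + 332 = 876.

876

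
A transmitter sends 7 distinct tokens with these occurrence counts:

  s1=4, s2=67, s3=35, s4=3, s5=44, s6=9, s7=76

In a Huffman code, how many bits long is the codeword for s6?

4

Repeatedly merge the two smallest:
merge s4(3) and s1(4): 7
merge 7 and s6(9): 16
merge 16 and s3(35): 51
merge s5(44) and 51: 95
merge s2(67) and s7(76): 143
merge 95 and 143: 238
s6's leaf is at depth 4, giving a 4-bit codeword.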